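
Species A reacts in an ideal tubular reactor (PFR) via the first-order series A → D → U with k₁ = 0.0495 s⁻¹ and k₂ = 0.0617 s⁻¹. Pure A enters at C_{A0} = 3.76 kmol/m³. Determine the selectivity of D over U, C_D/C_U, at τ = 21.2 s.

The intermediate concentration in a first-order A→B→C sequence is C_D = k₁C_{A0}(e^(−k₁τ) − e^(−k₂τ))/(k₂−k₁).
e^(−k₁τ) = e^(−0.0495×21.2) = e^(−1.049) = 0.3501; e^(−k₂τ) = e^(−1.308) = 0.2703.
C_D = 0.0495×3.76/(0.0617−0.0495) × (0.3501−0.2703) = 15.26×0.07980 = 1.217 kmol/m³.
C_A = C_{A0}e^(−k₁τ) = 1.317 kmol/m³, so C_U = C_{A0}−C_A−C_D = 1.226 kmol/m³; C_D/C_U = 0.993.

0.993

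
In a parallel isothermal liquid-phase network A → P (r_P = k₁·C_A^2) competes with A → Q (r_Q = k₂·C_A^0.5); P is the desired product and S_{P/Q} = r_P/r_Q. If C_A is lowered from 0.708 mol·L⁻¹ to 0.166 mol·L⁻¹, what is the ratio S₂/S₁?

S_{P/Q} = (k₁/k₂)·C_A^1.5, so S₂/S₁ = (C_{A,2}/C_{A,1})^1.5.
= (0.166/0.708)^1.5 = (0.2345)^1.5 = 0.114.

0.114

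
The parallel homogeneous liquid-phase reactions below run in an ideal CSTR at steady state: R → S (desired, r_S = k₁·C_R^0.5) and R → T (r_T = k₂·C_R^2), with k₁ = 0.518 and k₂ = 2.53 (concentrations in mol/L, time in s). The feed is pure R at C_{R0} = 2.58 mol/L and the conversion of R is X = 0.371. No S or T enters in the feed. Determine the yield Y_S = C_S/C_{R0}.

Exit C_R = C_{R0}(1−X) = 2.58×0.629 = 1.623 mol/L.
Rates in a CSTR are evaluated at the outlet concentration: r_S = 0.518×1.623^0.5 = 0.6599, r_T = 2.53×1.623^2 = 6.663.
Fraction of consumed R going to S: r_S/(r_S+r_T) = 0.09011.
C_S = 0.09011·C_{R0}·X = 0.09011×2.58×0.371 = 0.0863 mol/L; Y_S = C_S/C_{R0} = 0.0334.

0.0334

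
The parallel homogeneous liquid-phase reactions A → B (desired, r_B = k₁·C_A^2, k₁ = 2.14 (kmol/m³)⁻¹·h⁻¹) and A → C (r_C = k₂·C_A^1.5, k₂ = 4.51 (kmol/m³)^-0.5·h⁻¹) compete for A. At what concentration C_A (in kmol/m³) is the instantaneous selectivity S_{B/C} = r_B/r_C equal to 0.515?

S_{B/C} = (k₁/k₂)·C_A^0.5 ⇒ C_A = (S·k₂/k₁)^(2).
= (0.515×4.51/2.14)^(2) = (1.085)^(2) = 1.18 kmol/m³.

1.18 kmol/m³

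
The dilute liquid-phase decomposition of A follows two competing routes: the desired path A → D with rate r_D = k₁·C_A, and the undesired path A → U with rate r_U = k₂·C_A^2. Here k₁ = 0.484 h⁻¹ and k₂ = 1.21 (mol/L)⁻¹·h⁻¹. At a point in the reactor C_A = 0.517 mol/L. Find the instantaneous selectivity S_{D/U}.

S_{D/U} = r_D/r_U = (k₁·C_A)/(k₂·C_A^2) = (k₁/k₂)·C_A⁻¹.
= (0.484×0.5170) / (1.21×0.5170^2) = 0.2502/0.3234 = 0.774.
The undesired path is higher order in A, so low C_A (CSTR or dilute feed) favours D.

0.774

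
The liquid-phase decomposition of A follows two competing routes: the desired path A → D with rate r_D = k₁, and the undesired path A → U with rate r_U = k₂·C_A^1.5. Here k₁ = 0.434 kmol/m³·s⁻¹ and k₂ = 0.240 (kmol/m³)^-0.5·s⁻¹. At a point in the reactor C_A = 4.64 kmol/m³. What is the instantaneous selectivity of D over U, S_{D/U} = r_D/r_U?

0.181

S_{D/U} = r_D/r_U = (k₁)/(k₂·C_A^1.5) = (k₁/k₂)·C_A^-1.5.
= (0.434) / (0.240×4.640^1.5) = 0.4340/2.399 = 0.181.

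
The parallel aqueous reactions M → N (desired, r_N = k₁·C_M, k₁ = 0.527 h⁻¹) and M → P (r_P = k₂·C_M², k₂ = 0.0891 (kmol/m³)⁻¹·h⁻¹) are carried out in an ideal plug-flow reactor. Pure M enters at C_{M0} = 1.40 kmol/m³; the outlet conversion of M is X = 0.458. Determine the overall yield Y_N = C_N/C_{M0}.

0.388

C_M = C_{M0}(1−X) = 0.7588 kmol/m³.
Along a PFR/batch, dC_N/dC_M = −r_N/(r_N+r_P) = −k₁/(k₁+k₂·C_M).
Integrating from C_{M0} to C_M: C_N = (0.527/0.0891)·ln[(0.527+0.0891·1.40)/(0.527+0.0891·0.759)] = 5.915·ln(0.6517/0.5946) = 0.5426 kmol/m³.
Y_N = C_N/C_{M0} = 0.5426/1.40 = 0.388.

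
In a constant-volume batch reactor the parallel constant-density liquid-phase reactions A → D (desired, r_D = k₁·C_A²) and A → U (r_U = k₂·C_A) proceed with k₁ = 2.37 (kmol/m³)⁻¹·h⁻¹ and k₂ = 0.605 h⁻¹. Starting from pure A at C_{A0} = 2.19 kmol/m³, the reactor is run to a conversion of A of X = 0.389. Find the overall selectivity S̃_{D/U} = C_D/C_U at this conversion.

C_A = C_{A0}(1−X) = 1.338 kmol/m³.
Along a PFR/batch, dC_U/dC_A = −r_U/(r_D+r_U) = −k₂/(k₂+k₁·C_A).
Integrating from C_{A0} to C_A: C_U = (0.605/2.37)·ln[(0.605+2.37·2.19)/(0.605+2.37·1.34)] = 0.2553·ln(5.795/3.776) = 0.1093 kmol/m³.
Then C_D = (C_{A0}−C_A) − C_U = 0.8519 − 0.1093 = 0.7426 kmol/m³.
S̃_{D/U} = C_D/C_U = 0.7426/0.1093 = 6.79.

6.79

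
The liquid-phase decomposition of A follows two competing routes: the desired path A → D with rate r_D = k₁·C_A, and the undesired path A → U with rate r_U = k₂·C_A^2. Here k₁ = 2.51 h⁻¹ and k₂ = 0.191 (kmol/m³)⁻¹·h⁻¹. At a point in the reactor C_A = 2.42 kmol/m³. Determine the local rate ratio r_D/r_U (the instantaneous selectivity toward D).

S_{D/U} = r_D/r_U = (k₁·C_A)/(k₂·C_A^2) = (k₁/k₂)·C_A⁻¹.
= (2.51×2.420) / (0.191×2.420^2) = 6.074/1.119 = 5.43.
The undesired path is higher order in A, so low C_A (CSTR or dilute feed) favours D.

5.43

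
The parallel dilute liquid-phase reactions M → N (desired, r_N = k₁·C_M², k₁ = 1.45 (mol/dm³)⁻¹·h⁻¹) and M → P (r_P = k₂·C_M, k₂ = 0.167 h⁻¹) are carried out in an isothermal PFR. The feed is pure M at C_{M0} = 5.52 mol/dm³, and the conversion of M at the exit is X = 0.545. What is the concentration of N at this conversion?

C_M = C_{M0}(1−X) = 2.512 mol/dm³.
Along a PFR/batch, dC_P/dC_M = −r_P/(r_N+r_P) = −k₂/(k₂+k₁·C_M).
Integrating from C_{M0} to C_M: C_P = (0.167/1.45)·ln[(0.167+1.45·5.52)/(0.167+1.45·2.51)] = 0.1152·ln(8.171/3.809) = 0.08791 mol/dm³.
Then C_N = (C_{M0}−C_M) − C_P = 3.008 − 0.08791 = 2.920 mol/dm³.

2.92 mol/dm³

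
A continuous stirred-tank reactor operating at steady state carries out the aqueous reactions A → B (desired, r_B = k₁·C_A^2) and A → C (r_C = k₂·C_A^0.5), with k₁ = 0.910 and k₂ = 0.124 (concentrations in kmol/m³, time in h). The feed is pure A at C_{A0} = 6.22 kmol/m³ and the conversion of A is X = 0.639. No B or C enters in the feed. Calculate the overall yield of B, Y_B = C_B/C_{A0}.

Exit C_A = C_{A0}(1−X) = 6.22×0.361 = 2.245 kmol/m³.
Rates in a CSTR are evaluated at the outlet concentration: r_B = 0.910×2.245^2 = 4.588, r_C = 0.124×2.245^0.5 = 0.1858.
Fraction of consumed A going to B: r_B/(r_B+r_C) = 0.9611.
C_B = 0.9611·C_{A0}·X = 0.9611×6.22×0.639 = 3.82 kmol/m³; Y_B = C_B/C_{A0} = 0.614.

0.614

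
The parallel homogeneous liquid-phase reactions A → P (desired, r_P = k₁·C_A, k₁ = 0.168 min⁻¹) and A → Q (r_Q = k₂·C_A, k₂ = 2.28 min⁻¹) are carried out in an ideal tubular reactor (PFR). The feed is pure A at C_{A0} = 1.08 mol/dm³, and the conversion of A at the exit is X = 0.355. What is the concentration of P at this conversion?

0.0263 mol/dm³

C_A = C_{A0}(1−X) = 0.6966 mol/dm³.
Both paths are first order in A, so the instantaneous fraction to P is constant: dC_P/d(−C_A) = k₁/(k₁+k₂) = 0.06863.
C_P = 0.06863·(C_{A0}−C_A) = 0.06863×0.3834 = 0.0263 mol/dm³.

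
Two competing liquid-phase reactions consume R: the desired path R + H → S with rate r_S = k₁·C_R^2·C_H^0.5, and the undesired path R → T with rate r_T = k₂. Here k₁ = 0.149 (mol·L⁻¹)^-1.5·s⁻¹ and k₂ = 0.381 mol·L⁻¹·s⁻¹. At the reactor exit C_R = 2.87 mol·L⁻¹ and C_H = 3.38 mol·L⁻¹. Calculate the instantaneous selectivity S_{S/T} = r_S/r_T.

S_{S/T} = r_S/r_T = (k₁·C_R^2·C_H^0.5)/(k₂) = (k₁/k₂)·C_R^2·C_H^0.5.
= (0.149×2.870^2×3.380^0.5) / (0.381) = 2.256/0.3810 = 5.92.
Since the desired path is higher order in R, keeping C_R high (PFR or concentrated feed) favours S.

5.92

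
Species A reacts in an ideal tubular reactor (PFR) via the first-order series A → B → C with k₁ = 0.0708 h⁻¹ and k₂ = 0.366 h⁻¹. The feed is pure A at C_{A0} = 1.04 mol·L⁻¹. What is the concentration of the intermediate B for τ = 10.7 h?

0.112 mol·L⁻¹

For first-order series with pure A initially, C_B(τ) = k₁C_{A0}/(k₂−k₁)·(e^(−k₁τ) − e^(−k₂τ)).
e^(−k₁τ) = e^(−0.0708×10.7) = e^(−0.7576) = 0.4688; e^(−k₂τ) = e^(−3.916) = 0.01992.
C_B = 0.0708×1.04/(0.366−0.0708) × (0.4688−0.01992) = 0.2494×0.4489 = 0.1120 mol·L⁻¹.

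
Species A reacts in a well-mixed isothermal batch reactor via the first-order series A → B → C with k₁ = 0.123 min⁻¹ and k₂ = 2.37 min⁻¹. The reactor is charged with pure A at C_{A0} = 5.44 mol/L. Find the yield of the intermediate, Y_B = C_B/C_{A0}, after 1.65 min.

For first-order series with pure A initially, C_B(t) = k₁C_{A0}/(k₂−k₁)·(e^(−k₁t) − e^(−k₂t)).
e^(−k₁t) = e^(−0.123×1.65) = e^(−0.2029) = 0.8163; e^(−k₂t) = e^(−3.910) = 0.02003.
C_B = 0.123×5.44/(2.37−0.123) × (0.8163−0.02003) = 0.2978×0.7963 = 0.2371 mol/L.
Y_B = C_B/C_{A0} = 0.2371/5.44 = 0.0436.

0.0436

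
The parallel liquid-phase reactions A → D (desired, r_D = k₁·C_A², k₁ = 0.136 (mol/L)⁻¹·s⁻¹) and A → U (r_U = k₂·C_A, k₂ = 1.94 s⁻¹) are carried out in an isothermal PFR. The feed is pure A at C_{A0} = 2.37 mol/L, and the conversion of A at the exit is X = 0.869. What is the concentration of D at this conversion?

C_A = C_{A0}(1−X) = 0.3105 mol/L.
Along a PFR/batch, dC_U/dC_A = −r_U/(r_D+r_U) = −k₂/(k₂+k₁·C_A).
Integrating from C_{A0} to C_A: C_U = (1.94/0.136)·ln[(1.94+0.136·2.37)/(1.94+0.136·0.310)] = 14.26·ln(2.262/1.982) = 1.885 mol/L.
Then C_D = (C_{A0}−C_A) − C_U = 2.060 − 1.885 = 0.1741 mol/L.

0.174 mol/L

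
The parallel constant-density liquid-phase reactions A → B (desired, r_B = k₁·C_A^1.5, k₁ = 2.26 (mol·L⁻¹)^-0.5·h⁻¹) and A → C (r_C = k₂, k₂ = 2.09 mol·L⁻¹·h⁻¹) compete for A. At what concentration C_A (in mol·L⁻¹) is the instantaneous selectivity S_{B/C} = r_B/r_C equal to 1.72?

S_{B/C} = (k₁/k₂)·C_A^1.5 ⇒ C_A = (S·k₂/k₁)^(1/1.5).
= (1.72×2.09/2.26)^(0.6667) = (1.591)^(0.6667) = 1.36 mol·L⁻¹.

1.36 mol·L⁻¹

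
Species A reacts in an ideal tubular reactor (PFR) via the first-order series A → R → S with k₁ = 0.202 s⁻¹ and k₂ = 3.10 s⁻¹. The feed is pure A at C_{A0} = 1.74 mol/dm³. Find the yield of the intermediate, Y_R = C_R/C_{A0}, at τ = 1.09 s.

0.0536

For first-order series with pure A initially, C_R(τ) = k₁C_{A0}/(k₂−k₁)·(e^(−k₁τ) − e^(−k₂τ)).
e^(−k₁τ) = e^(−0.202×1.09) = e^(−0.2202) = 0.8024; e^(−k₂τ) = e^(−3.379) = 0.03408.
C_R = 0.202×1.74/(3.10−0.202) × (0.8024−0.03408) = 0.1213×0.7683 = 0.09318 mol/dm³.
Y_R = C_R/C_{A0} = 0.09318/1.74 = 0.0536.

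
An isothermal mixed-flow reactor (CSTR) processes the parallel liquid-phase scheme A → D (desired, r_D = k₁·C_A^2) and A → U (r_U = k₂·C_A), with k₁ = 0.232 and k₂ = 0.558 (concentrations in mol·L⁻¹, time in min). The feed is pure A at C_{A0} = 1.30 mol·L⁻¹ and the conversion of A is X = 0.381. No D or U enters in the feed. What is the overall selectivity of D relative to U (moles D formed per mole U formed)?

Exit C_A = C_{A0}(1−X) = 1.30×0.619 = 0.8047 mol·L⁻¹.
Rates in a CSTR are evaluated at the outlet concentration: r_D = 0.232×0.8047^2 = 0.1502, r_U = 0.558×0.8047 = 0.4490.
Overall selectivity = C_D/C_U = r_Dτ/(r_Uτ) = r_D/r_U = 0.335.

0.335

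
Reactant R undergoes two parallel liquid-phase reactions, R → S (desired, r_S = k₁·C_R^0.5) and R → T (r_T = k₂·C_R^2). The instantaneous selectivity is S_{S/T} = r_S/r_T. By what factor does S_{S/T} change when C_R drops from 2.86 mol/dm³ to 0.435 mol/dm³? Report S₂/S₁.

16.9

S_{S/T} = (k₁/k₂)·C_R^-1.5, so S₂/S₁ = (C_{R,2}/C_{R,1})^-1.5.
= (0.435/2.86)^(-1.5) = (0.1521)^(-1.5) = 16.9.
Selectivity toward S rises as C_R falls — low-concentration operation is favoured.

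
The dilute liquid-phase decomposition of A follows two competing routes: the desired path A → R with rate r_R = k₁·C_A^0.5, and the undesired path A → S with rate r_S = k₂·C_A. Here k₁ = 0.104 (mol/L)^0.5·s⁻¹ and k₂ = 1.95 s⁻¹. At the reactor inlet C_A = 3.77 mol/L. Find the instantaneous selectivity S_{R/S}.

S_{R/S} = r_R/r_S = (k₁·C_A^0.5)/(k₂·C_A) = (k₁/k₂)·C_A^-0.5.
= (0.104×3.770^0.5) / (1.95×3.770) = 0.2019/7.351 = 0.0275.
The undesired path is higher order in A, so low C_A (CSTR or dilute feed) favours R.

0.0275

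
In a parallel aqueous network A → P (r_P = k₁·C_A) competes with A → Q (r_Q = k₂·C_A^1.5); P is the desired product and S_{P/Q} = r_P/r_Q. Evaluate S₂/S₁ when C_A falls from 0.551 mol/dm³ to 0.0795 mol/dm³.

S_{P/Q} = (k₁/k₂)·C_A^-0.5, so S₂/S₁ = (C_{A,2}/C_{A,1})^-0.5.
= (0.0795/0.551)^(-0.5) = (0.1443)^(-0.5) = 2.63.
Selectivity toward P rises as C_A falls — low-concentration operation is favoured.

2.63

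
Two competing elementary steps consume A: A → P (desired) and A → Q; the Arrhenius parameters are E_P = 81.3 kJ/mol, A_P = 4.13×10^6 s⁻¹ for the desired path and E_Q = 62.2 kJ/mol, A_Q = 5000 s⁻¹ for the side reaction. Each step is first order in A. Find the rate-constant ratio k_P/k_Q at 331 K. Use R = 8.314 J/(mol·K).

Since both paths have the same order in A, the concentration cancels and S_{P/Q} = k_P/k_Q = (A_P/A_Q)·exp[(E_Q−E_P)/(RT)].
(E_Q−E_P)/(RT) = (62.2−81.3)×10³/(8.314×331) = -19100/2752 = -6.941.
k_P/k_Q = (4.13×10^6/5000)·exp(-6.941) = 826.0 × 9.677×10^-4 = 0.799.

0.799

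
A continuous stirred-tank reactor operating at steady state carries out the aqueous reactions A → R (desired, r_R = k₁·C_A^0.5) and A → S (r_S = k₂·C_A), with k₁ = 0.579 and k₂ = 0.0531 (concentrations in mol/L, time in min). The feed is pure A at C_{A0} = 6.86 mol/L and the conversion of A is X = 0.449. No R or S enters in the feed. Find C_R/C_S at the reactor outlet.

Exit C_A = C_{A0}(1−X) = 6.86×0.551 = 3.780 mol/L.
Rates in a CSTR are evaluated at the outlet concentration: r_R = 0.579×3.780^0.5 = 1.126, r_S = 0.0531×3.780 = 0.2007.
Overall selectivity = C_R/C_S = r_Rτ/(r_Sτ) = r_R/r_S = 5.61.

5.61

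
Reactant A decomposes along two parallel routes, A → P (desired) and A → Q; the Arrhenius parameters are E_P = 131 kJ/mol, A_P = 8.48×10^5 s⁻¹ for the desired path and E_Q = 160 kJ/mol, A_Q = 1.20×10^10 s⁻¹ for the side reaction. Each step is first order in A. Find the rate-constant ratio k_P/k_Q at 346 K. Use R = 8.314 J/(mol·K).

k_P/k_Q = (A_P/A_Q)·exp[−(E_P−E_Q)/(RT)] = (A_P/A_Q)·exp[(E_Q−E_P)/(RT)].
(E_Q−E_P)/(RT) = (160−131)×10³/(8.314×346) = 29000/2877 = 10.08.
k_P/k_Q = (8.48×10^5/1.20×10^10)·exp(10.08) = 7.067×10^-5 × 23889 = 1.69.

1.69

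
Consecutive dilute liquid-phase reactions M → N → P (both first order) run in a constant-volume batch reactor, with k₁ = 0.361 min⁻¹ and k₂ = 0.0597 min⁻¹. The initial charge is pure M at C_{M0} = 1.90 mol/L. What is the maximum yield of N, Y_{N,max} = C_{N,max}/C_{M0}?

Evaluating C_N at t_opt = ln(k₂/k₁)/(k₂−k₁) gives C_{N,max}/C_{M0} = (k₁/k₂)^[k₂/(k₂−k₁)].
= (0.361/0.0597)^(0.0597/(0.0597−0.361)) = (6.047)^(-0.1981) = 0.7001.

0.700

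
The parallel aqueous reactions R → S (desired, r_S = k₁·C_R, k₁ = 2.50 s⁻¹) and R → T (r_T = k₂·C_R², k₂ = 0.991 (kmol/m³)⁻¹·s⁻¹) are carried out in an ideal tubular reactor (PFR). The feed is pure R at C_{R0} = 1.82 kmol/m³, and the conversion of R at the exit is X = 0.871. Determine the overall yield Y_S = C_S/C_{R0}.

C_R = C_{R0}(1−X) = 0.2348 kmol/m³.
Along a PFR/batch, dC_S/dC_R = −r_S/(r_S+r_T) = −k₁/(k₁+k₂·C_R).
Integrating from C_{R0} to C_R: C_S = (2.50/0.991)·ln[(2.50+0.991·1.82)/(2.50+0.991·0.235)] = 2.523·ln(4.304/2.733) = 1.146 kmol/m³.
Y_S = C_S/C_{R0} = 1.146/1.82 = 0.630.

0.630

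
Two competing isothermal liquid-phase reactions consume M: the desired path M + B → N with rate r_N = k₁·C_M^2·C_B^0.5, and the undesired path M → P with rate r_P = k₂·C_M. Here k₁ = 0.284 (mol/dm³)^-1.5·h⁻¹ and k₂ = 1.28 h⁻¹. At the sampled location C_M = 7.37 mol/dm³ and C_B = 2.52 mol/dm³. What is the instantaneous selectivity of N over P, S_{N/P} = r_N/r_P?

S_{N/P} = r_N/r_P = (k₁·C_M^2·C_B^0.5)/(k₂·C_M) = (k₁/k₂)·C_M·C_B^0.5.
= (0.284×7.370^2×2.520^0.5) / (1.28×7.370) = 24.49/9.434 = 2.60.

2.60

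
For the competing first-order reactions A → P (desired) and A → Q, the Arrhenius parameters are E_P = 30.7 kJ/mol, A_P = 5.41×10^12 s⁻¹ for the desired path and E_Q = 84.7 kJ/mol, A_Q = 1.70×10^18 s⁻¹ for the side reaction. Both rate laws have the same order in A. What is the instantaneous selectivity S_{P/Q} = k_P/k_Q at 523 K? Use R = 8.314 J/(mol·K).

Since both paths have the same order in A, the concentration cancels and S_{P/Q} = k_P/k_Q = (A_P/A_Q)·exp[(E_Q−E_P)/(RT)].
(E_Q−E_P)/(RT) = (84.7−30.7)×10³/(8.314×523) = 54000/4348 = 12.42.
k_P/k_Q = (5.41×10^12/1.70×10^18)·exp(12.42) = 3.182×10^-6 × 2.474×10^5 = 0.787.
Since E_P < E_Q, lowering the temperature improves selectivity toward P.

0.787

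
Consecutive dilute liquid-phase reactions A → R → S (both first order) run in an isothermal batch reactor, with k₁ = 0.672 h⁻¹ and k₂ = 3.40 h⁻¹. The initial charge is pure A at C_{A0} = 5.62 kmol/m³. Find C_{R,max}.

0.745 kmol/m³

For a first-order series the maximum intermediate yield is C_{R,max}/C_{A0} = (k₁/k₂)^[k₂/(k₂−k₁)].
= (0.672/3.40)^(3.40/(3.40−0.672)) = (0.1976)^(1.246) = 0.1326.
C_{R,max} = 0.1326×5.62 = 0.745 kmol/m³.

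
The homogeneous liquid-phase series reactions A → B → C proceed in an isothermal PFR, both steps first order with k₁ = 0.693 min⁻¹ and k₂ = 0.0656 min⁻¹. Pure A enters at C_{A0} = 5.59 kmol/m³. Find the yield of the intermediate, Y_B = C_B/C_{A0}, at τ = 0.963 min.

For first-order series with pure A initially, C_B(τ) = k₁C_{A0}/(k₂−k₁)·(e^(−k₁τ) − e^(−k₂τ)).
e^(−k₁τ) = e^(−0.693×0.963) = e^(−0.6674) = 0.5131; e^(−k₂τ) = e^(−0.06317) = 0.9388.
C_B = 0.693×5.59/(0.0656−0.693) × (0.5131−0.9388) = (-6.174)×(-0.4257) = 2.629 kmol/m³.
Y_B = C_B/C_{A0} = 2.629/5.59 = 0.470.

0.470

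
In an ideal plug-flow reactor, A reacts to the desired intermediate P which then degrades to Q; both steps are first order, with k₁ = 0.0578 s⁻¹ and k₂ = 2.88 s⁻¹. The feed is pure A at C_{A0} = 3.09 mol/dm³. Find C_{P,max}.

Evaluating C_P at τ_opt = ln(k₂/k₁)/(k₂−k₁) gives C_{P,max}/C_{A0} = (k₁/k₂)^[k₂/(k₂−k₁)].
= (0.0578/2.88)^(2.88/(2.88−0.0578)) = (0.02007)^(1.020) = 0.01853.
C_{P,max} = 0.01853×3.09 = 0.0572 mol/dm³.

0.0572 mol/dm³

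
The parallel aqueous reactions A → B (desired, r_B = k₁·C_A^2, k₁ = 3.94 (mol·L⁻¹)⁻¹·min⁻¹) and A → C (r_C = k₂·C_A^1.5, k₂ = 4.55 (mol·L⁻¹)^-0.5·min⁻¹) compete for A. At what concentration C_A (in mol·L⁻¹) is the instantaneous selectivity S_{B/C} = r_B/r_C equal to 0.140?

S_{B/C} = (k₁/k₂)·C_A^0.5 ⇒ C_A = (S·k₂/k₁)^(2).
= (0.140×4.55/3.94)^(2) = (0.1617)^(2) = 0.0261 mol·L⁻¹.

0.0261 mol·L⁻¹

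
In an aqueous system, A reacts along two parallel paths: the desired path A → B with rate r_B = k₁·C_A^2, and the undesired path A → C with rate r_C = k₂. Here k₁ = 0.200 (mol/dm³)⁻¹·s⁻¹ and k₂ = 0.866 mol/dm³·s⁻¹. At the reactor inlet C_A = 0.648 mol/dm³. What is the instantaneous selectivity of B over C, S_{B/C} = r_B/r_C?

0.0970

S_{B/C} = r_B/r_C = (k₁·C_A^2)/(k₂) = (k₁/k₂)·C_A^2.
= (0.200×0.6480^2) / (0.866) = 0.08398/0.8660 = 0.0970.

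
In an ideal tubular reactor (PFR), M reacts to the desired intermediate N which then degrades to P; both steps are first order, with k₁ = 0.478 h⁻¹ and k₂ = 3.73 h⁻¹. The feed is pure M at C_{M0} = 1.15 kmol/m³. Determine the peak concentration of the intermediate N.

Evaluating C_N at τ_opt = ln(k₂/k₁)/(k₂−k₁) gives C_{N,max}/C_{M0} = (k₁/k₂)^[k₂/(k₂−k₁)].
= (0.478/3.73)^(3.73/(3.73−0.478)) = (0.1282)^(1.147) = 0.09475.
C_{N,max} = 0.09475×1.15 = 0.109 kmol/m³.

0.109 kmol/m³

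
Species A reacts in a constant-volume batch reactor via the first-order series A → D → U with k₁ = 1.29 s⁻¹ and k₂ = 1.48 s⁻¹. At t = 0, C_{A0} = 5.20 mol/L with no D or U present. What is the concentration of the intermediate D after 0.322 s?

The intermediate concentration in a first-order A→B→C sequence is C_D = k₁C_{A0}(e^(−k₁t) − e^(−k₂t))/(k₂−k₁).
e^(−k₁t) = e^(−1.29×0.322) = e^(−0.4154) = 0.6601; e^(−k₂t) = e^(−0.4766) = 0.6209.
C_D = 1.29×5.20/(1.48−1.29) × (0.6601−0.6209) = 35.31×0.03917 = 1.383 mol/L.

1.38 mol/L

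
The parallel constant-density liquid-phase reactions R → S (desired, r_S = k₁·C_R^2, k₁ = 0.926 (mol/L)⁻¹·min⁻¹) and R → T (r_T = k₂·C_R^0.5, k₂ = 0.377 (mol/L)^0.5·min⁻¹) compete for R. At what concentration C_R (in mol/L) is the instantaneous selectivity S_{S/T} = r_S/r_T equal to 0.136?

0.145 mol/L

S_{S/T} = (k₁/k₂)·C_R^1.5 ⇒ C_R = (S·k₂/k₁)^(1/1.5).
= (0.136×0.377/0.926)^(0.6667) = (0.05537)^(0.6667) = 0.145 mol/L.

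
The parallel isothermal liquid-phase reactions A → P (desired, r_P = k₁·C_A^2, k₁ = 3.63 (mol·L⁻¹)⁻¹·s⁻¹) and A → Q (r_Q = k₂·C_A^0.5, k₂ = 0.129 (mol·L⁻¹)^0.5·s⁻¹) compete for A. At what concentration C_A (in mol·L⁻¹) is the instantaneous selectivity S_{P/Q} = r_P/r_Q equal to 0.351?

0.0538 mol·L⁻¹

S_{P/Q} = (k₁/k₂)·C_A^1.5 ⇒ C_A = (S·k₂/k₁)^(1/1.5).
= (0.351×0.129/3.63)^(0.6667) = (0.01247)^(0.6667) = 0.0538 mol·L⁻¹.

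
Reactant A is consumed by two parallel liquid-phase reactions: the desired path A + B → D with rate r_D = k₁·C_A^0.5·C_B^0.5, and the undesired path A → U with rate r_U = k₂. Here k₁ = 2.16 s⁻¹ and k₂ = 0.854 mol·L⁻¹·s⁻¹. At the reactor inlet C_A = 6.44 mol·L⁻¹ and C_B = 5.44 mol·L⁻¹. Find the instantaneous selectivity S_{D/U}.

15.0

S_{D/U} = r_D/r_U = (k₁·C_A^0.5·C_B^0.5)/(k₂) = (k₁/k₂)·C_A^0.5·C_B^0.5.
= (2.16×6.440^0.5×5.440^0.5) / (0.854) = 12.78/0.8540 = 15.0.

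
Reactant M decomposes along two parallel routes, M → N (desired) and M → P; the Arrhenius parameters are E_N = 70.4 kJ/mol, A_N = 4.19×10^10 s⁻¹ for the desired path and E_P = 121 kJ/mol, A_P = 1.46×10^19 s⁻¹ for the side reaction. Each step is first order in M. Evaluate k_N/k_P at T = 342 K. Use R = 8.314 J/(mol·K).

k_N/k_P = (A_N/A_P)·exp[−(E_N−E_P)/(RT)] = (A_N/A_P)·exp[(E_P−E_N)/(RT)].
(E_P−E_N)/(RT) = (121−70.4)×10³/(8.314×342) = 50600/2843 = 17.80.
k_N/k_P = (4.19×10^10/1.46×10^19)·exp(17.80) = 2.870×10^-9 × 5.353×10^7 = 0.154.

0.154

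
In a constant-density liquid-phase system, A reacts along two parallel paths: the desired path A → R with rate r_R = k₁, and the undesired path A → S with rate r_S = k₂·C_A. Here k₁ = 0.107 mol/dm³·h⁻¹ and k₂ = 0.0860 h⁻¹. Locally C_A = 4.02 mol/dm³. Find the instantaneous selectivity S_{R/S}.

S_{R/S} = r_R/r_S = (k₁)/(k₂·C_A) = (k₁/k₂)·C_A⁻¹.
= (0.107) / (0.0860×4.020) = 0.1070/0.3457 = 0.309.
The undesired path is higher order in A, so low C_A (CSTR or dilute feed) favours R.

0.309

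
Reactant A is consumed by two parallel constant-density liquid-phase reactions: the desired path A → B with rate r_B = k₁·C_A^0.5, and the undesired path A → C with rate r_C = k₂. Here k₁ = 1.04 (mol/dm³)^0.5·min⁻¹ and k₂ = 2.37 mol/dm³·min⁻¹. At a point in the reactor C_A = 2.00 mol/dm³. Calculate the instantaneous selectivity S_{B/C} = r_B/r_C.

S_{B/C} = r_B/r_C = (k₁·C_A^0.5)/(k₂) = (k₁/k₂)·C_A^0.5.
= (1.04×2.000^0.5) / (2.37) = 1.471/2.370 = 0.621.
Since the desired path is higher order in A, keeping C_A high (PFR or concentrated feed) favours B.

0.621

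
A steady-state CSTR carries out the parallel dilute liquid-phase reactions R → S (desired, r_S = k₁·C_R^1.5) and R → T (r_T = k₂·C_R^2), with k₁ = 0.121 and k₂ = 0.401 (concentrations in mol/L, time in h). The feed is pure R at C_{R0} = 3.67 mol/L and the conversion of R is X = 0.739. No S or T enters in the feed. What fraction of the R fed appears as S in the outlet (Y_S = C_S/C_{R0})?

Exit C_R = C_{R0}(1−X) = 3.67×0.261 = 0.9579 mol/L.
A CSTR operates uniformly at the exit composition, giving r_S = 0.1134 and r_T = 0.3679 (each k·C_R^n at C_R = 0.9579).
Fraction of consumed R going to S: r_S/(r_S+r_T) = 0.2357.
C_S = 0.2357·C_{R0}·X = 0.2357×3.67×0.739 = 0.639 mol/L; Y_S = C_S/C_{R0} = 0.174.

0.174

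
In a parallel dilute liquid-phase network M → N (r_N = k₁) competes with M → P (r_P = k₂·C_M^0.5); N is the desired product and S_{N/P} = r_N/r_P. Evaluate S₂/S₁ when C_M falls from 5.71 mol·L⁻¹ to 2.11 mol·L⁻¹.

1.65

S_{N/P} = (k₁/k₂)·C_M^-0.5, so S₂/S₁ = (C_{M,2}/C_{M,1})^-0.5.
= (2.11/5.71)^(-0.5) = (0.3695)^(-0.5) = 1.65.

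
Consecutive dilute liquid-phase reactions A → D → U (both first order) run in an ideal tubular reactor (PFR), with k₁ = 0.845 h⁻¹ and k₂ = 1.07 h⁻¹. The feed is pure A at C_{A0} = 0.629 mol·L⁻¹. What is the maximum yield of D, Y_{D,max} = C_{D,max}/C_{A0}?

Evaluating C_D at τ_opt = ln(k₂/k₁)/(k₂−k₁) gives C_{D,max}/C_{A0} = (k₁/k₂)^[k₂/(k₂−k₁)].
= (0.845/1.07)^(1.07/(1.07−0.845)) = (0.7897)^(4.756) = 0.3254.

0.325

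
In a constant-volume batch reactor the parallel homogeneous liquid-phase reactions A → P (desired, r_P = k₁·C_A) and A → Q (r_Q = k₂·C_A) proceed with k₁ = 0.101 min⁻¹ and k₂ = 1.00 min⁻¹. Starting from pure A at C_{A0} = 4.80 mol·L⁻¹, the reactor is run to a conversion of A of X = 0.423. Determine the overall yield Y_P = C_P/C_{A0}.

C_A = C_{A0}(1−X) = 2.770 mol·L⁻¹.
Both paths are first order in A, so the instantaneous fraction to P is constant: dC_P/d(−C_A) = k₁/(k₁+k₂) = 0.09173.
C_P = 0.09173·(C_{A0}−C_A) = 0.09173×2.030 = 0.186 mol·L⁻¹.
Y_P = C_P/C_{A0} = 0.1863/4.80 = 0.0388.

0.0388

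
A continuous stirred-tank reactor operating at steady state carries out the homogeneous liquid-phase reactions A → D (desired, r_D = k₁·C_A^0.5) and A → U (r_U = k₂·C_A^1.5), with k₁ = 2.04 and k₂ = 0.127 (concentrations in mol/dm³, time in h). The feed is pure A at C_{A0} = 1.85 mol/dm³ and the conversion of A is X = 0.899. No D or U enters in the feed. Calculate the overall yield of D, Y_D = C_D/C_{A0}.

0.889

Exit C_A = C_{A0}(1−X) = 1.85×0.101 = 0.1868 mol/dm³.
In a CSTR the entire volume is at exit conditions, so r_D = 2.04×0.1868^0.5 = 0.8818 and r_U = 0.127×0.1868^1.5 = 0.01026.
Fraction of consumed A going to D: r_D/(r_D+r_U) = 0.9885.
C_D = 0.9885·C_{A0}·X = 0.9885×1.85×0.899 = 1.64 mol/dm³; Y_D = C_D/C_{A0} = 0.889.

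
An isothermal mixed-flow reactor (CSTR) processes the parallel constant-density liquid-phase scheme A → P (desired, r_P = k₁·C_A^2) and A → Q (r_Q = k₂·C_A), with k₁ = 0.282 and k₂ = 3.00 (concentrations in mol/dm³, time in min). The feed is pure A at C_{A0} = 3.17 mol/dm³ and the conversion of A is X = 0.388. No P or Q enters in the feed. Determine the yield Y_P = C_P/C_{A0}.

0.0598

Exit C_A = C_{A0}(1−X) = 3.17×0.612 = 1.940 mol/dm³.
In a CSTR the entire volume is at exit conditions, so r_P = 0.282×1.940^2 = 1.061 and r_Q = 3.00×1.940 = 5.820.
Fraction of consumed A going to P: r_P/(r_P+r_Q) = 0.1542.
C_P = 0.1542·C_{A0}·X = 0.1542×3.17×0.388 = 0.190 mol/dm³; Y_P = C_P/C_{A0} = 0.0598.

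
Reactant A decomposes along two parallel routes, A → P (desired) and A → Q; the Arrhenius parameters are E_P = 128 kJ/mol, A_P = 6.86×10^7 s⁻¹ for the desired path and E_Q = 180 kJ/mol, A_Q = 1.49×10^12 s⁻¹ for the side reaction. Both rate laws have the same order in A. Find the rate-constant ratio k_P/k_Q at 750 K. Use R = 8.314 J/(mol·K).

0.193

Since both paths have the same order in A, the concentration cancels and S_{P/Q} = k_P/k_Q = (A_P/A_Q)·exp[(E_Q−E_P)/(RT)].
(E_Q−E_P)/(RT) = (180−128)×10³/(8.314×750) = 52000/6236 = 8.339.
k_P/k_Q = (6.86×10^7/1.49×10^12)·exp(8.339) = 4.604×10^-5 × 4185 = 0.193.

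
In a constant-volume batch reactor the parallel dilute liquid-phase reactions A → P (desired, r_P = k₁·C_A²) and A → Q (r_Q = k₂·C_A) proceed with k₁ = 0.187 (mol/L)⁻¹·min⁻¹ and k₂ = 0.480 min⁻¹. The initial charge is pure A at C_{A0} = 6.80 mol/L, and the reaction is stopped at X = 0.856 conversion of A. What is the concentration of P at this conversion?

3.33 mol/L

C_A = C_{A0}(1−X) = 0.9792 mol/L.
Along a PFR/batch, dC_Q/dC_A = −r_Q/(r_P+r_Q) = −k₂/(k₂+k₁·C_A).
Integrating from C_{A0} to C_A: C_Q = (0.480/0.187)·ln[(0.480+0.187·6.80)/(0.480+0.187·0.979)] = 2.567·ln(1.752/0.6631) = 2.493 mol/L.
Then C_P = (C_{A0}−C_A) − C_Q = 5.821 − 2.493 = 3.328 mol/L.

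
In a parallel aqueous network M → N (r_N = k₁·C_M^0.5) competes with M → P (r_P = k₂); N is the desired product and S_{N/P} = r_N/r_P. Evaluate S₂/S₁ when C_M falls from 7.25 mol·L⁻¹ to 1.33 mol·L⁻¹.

S_{N/P} = (k₁/k₂)·C_M^0.5, so S₂/S₁ = (C_{M,2}/C_{M,1})^0.5.
= (1.33/7.25)^0.5 = (0.1834)^0.5 = 0.428.
Selectivity toward N falls as C_M falls — high-concentration operation is favoured.

0.428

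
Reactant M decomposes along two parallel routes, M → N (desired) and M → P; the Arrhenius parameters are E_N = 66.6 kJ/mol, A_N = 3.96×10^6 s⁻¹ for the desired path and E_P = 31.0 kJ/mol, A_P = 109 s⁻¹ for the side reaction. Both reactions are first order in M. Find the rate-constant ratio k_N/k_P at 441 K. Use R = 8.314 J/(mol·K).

2.21

With equal orders, S_{N/P} = k_N/k_P = (A_N/A_P)·exp[(E_P−E_N)/(RT)].
(E_P−E_N)/(RT) = (31.0−66.6)×10³/(8.314×441) = -35600/3666 = -9.710.
k_N/k_P = (3.96×10^6/109)·exp(-9.710) = 36330 × 6.070×10^-5 = 2.21.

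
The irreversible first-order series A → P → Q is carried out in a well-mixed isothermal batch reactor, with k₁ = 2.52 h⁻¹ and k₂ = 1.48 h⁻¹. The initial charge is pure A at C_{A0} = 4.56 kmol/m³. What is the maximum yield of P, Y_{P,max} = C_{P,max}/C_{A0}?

0.469

At the optimum, C_{P,max}/C_{A0} = (k₁/k₂)^[k₂/(k₂−k₁)].
= (2.52/1.48)^(1.48/(1.48−2.52)) = (1.703)^(-1.423) = 0.4689.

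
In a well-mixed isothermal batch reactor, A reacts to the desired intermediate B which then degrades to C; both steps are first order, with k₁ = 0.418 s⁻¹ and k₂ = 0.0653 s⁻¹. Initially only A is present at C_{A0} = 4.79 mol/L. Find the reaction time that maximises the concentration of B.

5.26 s

Setting dC_B/dt = 0 gives t_opt = ln(k₂/k₁)/(k₂−k₁).
= ln(0.0653/0.418)/(0.0653−0.418) = ln(0.1562)/-0.3527 = -1.856/-0.3527 = 5.26 s.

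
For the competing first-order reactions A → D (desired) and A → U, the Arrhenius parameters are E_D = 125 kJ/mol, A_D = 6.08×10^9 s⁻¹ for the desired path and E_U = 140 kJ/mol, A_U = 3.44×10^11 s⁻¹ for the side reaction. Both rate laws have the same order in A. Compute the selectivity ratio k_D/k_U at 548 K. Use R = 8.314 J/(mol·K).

k_D/k_U = (A_D/A_U)·exp[−(E_D−E_U)/(RT)] = (A_D/A_U)·exp[(E_U−E_D)/(RT)].
(E_U−E_D)/(RT) = (140−125)×10³/(8.314×548) = 15000/4556 = 3.292.
k_D/k_U = (6.08×10^9/3.44×10^11)·exp(3.292) = 0.01767 × 26.90 = 0.476.

0.476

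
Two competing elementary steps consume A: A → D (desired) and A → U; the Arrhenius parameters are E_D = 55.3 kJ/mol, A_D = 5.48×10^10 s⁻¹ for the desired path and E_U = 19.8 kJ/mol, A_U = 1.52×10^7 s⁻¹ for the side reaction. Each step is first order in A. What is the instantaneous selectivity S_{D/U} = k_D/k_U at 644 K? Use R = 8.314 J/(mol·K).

With equal orders, S_{D/U} = k_D/k_U = (A_D/A_U)·exp[(E_U−E_D)/(RT)].
(E_U−E_D)/(RT) = (19.8−55.3)×10³/(8.314×644) = -35500/5354 = -6.630.
k_D/k_U = (5.48×10^10/1.52×10^7)·exp(-6.630) = 3605 × 0.001320 = 4.76.

4.76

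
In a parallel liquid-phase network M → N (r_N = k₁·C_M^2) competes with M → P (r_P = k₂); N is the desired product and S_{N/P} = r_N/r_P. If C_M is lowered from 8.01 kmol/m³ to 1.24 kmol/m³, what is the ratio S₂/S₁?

S_{N/P} = (k₁/k₂)·C_M^2, so S₂/S₁ = (C_{M,2}/C_{M,1})^2.
= (1.24/8.01)^2 = (0.1548)^2 = 0.0240.

0.0240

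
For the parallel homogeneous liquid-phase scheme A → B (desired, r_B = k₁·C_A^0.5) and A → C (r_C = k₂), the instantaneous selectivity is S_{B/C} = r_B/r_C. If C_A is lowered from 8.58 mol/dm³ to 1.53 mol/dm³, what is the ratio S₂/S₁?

0.422

S_{B/C} = (k₁/k₂)·C_A^0.5, so S₂/S₁ = (C_{A,2}/C_{A,1})^0.5.
= (1.53/8.58)^0.5 = (0.1783)^0.5 = 0.422.
Selectivity toward B falls as C_A falls — high-concentration operation is favoured.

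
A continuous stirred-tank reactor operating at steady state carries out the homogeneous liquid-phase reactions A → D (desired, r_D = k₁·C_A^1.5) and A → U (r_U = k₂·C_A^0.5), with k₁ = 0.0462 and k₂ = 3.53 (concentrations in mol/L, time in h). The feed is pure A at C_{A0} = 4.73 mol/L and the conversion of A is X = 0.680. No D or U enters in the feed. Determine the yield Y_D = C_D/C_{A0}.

Exit C_A = C_{A0}(1−X) = 4.73×0.320 = 1.514 mol/L.
A CSTR operates uniformly at the exit composition, giving r_D = 0.08603 and r_U = 4.343 (each k·C_A^n at C_A = 1.514).
Fraction of consumed A going to D: r_D/(r_D+r_U) = 0.01942.
C_D = 0.01942·C_{A0}·X = 0.01942×4.73×0.680 = 0.0625 mol/L; Y_D = C_D/C_{A0} = 0.0132.

0.0132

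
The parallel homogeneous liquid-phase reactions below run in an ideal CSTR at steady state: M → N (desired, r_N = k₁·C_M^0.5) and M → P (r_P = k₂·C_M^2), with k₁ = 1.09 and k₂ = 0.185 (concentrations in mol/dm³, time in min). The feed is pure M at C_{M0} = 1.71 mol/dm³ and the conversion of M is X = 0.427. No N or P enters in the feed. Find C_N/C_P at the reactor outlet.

6.07

Exit C_M = C_{M0}(1−X) = 1.71×0.573 = 0.9798 mol/dm³.
A CSTR operates uniformly at the exit composition, giving r_N = 1.079 and r_P = 0.1776 (each k·C_M^n at C_M = 0.9798).
Overall selectivity = C_N/C_P = r_Nτ/(r_Pτ) = r_N/r_P = 6.07.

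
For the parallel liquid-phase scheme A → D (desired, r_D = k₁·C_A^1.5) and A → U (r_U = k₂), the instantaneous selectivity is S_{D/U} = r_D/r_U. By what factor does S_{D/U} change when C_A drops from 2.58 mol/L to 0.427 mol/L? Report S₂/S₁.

S_{D/U} = (k₁/k₂)·C_A^1.5, so S₂/S₁ = (C_{A,2}/C_{A,1})^1.5.
= (0.427/2.58)^1.5 = (0.1655)^1.5 = 0.0673.

0.0673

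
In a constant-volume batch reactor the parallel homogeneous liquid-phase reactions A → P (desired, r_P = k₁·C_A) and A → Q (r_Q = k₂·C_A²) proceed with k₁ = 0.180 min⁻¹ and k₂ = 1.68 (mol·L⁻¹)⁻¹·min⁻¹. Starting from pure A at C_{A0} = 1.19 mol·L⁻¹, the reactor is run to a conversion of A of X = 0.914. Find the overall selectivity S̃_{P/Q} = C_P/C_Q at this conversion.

C_A = C_{A0}(1−X) = 0.1023 mol·L⁻¹.
Along a PFR/batch, dC_P/dC_A = −r_P/(r_P+r_Q) = −k₁/(k₁+k₂·C_A).
Integrating from C_{A0} to C_A: C_P = (0.180/1.68)·ln[(0.180+1.68·1.19)/(0.180+1.68·0.102)] = 0.1071·ln(2.179/0.3519) = 0.1954 mol·L⁻¹.
C_Q = (C_{A0}−C_A)−C_P = 0.8923 mol·L⁻¹; S̃_{P/Q} = 0.1954/0.8923 = 0.219.

0.219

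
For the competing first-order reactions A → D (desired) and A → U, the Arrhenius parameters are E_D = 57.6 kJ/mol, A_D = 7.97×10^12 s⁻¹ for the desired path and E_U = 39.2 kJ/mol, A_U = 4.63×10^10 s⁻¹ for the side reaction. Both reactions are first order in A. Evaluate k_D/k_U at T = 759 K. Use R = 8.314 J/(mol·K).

With equal orders, S_{D/U} = k_D/k_U = (A_D/A_U)·exp[(E_U−E_D)/(RT)].
(E_U−E_D)/(RT) = (39.2−57.6)×10³/(8.314×759) = -18400/6310 = -2.916.
k_D/k_U = (7.97×10^12/4.63×10^10)·exp(-2.916) = 172.1 × 0.05416 = 9.32.
Since E_D > E_U, raising the temperature improves selectivity toward D.

9.32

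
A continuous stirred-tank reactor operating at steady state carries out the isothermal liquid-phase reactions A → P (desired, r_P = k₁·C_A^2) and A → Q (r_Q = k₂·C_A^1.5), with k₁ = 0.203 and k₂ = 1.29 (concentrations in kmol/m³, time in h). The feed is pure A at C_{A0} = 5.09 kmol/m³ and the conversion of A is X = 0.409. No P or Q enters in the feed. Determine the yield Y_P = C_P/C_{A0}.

Exit C_A = C_{A0}(1−X) = 5.09×0.591 = 3.008 kmol/m³.
A CSTR operates uniformly at the exit composition, giving r_P = 1.837 and r_Q = 6.731 (each k·C_A^n at C_A = 3.008).
Fraction of consumed A going to P: r_P/(r_P+r_Q) = 0.2144.
C_P = 0.2144·C_{A0}·X = 0.2144×5.09×0.409 = 0.446 kmol/m³; Y_P = C_P/C_{A0} = 0.0877.

0.0877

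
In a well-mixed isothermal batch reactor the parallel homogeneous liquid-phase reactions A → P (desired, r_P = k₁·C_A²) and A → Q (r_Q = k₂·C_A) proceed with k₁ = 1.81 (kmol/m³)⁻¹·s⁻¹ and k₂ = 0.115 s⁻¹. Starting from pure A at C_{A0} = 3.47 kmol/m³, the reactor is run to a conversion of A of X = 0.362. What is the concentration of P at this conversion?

C_A = C_{A0}(1−X) = 2.214 kmol/m³.
Along a PFR/batch, dC_Q/dC_A = −r_Q/(r_P+r_Q) = −k₂/(k₂+k₁·C_A).
Integrating from C_{A0} to C_A: C_Q = (0.115/1.81)·ln[(0.115+1.81·3.47)/(0.115+1.81·2.21)] = 0.06354·ln(6.396/4.122) = 0.02791 kmol/m³.
Then C_P = (C_{A0}−C_A) − C_Q = 1.256 − 0.02791 = 1.228 kmol/m³.

1.23 kmol/m³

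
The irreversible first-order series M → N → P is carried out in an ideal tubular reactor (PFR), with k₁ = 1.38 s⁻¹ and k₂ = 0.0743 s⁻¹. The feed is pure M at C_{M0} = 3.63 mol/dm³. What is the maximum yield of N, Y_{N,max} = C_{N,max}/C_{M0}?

0.847

Evaluating C_N at τ_opt = ln(k₂/k₁)/(k₂−k₁) gives C_{N,max}/C_{M0} = (k₁/k₂)^[k₂/(k₂−k₁)].
= (1.38/0.0743)^(0.0743/(0.0743−1.38)) = (18.57)^(-0.05690) = 0.8468.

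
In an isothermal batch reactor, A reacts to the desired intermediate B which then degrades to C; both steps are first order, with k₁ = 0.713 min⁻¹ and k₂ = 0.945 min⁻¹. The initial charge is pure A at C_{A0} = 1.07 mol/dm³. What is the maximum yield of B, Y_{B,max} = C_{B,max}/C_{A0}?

0.317

Evaluating C_B at t_opt = ln(k₂/k₁)/(k₂−k₁) gives C_{B,max}/C_{A0} = (k₁/k₂)^[k₂/(k₂−k₁)].
= (0.713/0.945)^(0.945/(0.945−0.713)) = (0.7545)^(4.073) = 0.3174.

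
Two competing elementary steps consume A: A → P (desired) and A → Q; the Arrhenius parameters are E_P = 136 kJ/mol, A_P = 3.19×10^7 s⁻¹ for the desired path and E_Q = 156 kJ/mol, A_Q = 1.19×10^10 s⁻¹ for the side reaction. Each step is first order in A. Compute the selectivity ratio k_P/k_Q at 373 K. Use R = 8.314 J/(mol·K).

1.69

Since both paths have the same order in A, the concentration cancels and S_{P/Q} = k_P/k_Q = (A_P/A_Q)·exp[(E_Q−E_P)/(RT)].
(E_Q−E_P)/(RT) = (156−136)×10³/(8.314×373) = 20000/3101 = 6.449.
k_P/k_Q = (3.19×10^7/1.19×10^10)·exp(6.449) = 0.002681 × 632.2 = 1.69.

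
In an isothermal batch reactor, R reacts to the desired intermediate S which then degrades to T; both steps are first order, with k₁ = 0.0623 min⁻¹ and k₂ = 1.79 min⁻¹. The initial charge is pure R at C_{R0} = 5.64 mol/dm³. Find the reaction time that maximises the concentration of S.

1.94 min

The intermediate peaks when r₁ = r₂, i.e. k₁e^(−k₁t) = k₂e^(−k₂t), giving t_opt = ln(k₂/k₁)/(k₂−k₁).
= ln(1.79/0.0623)/(1.79−0.0623) = ln(28.73)/1.728 = 3.358/1.728 = 1.94 min.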